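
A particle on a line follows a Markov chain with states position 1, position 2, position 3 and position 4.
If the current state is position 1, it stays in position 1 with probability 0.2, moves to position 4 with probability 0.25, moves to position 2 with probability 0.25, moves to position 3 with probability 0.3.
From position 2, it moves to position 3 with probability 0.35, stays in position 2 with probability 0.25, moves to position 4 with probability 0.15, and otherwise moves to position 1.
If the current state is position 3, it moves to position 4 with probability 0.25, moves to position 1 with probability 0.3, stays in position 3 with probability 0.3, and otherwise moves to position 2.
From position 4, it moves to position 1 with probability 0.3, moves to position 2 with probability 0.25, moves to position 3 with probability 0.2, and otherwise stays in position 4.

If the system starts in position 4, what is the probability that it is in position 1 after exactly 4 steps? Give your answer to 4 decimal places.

0.2627

Propagate the distribution vector 4 steps from position 4.
After 0 steps: (0.0000, 0.0000, 0.0000, 1.0000)
After 1 step: (0.3000, 0.2500, 0.2000, 0.2500)
After 2 steps: (0.2575, 0.2300, 0.2875, 0.2250)
After 3 steps: (0.2628, 0.2213, 0.2890, 0.2270)
After 4 steps: (0.2627, 0.2211, 0.2884, 0.2279)
P(in position 1 after 4 steps) = 0.2627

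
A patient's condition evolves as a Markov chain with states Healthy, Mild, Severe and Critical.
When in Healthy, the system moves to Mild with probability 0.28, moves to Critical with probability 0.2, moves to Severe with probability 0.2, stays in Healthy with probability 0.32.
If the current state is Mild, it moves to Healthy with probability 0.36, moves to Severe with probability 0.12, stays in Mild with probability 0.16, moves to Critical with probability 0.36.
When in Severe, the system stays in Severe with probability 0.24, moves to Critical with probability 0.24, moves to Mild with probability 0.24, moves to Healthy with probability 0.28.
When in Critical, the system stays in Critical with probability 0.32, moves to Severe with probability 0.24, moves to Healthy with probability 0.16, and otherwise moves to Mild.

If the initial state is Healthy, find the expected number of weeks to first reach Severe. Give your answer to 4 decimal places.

Let t(s) be the expected number of weeks to first reach Severe from state s, with t(Severe) = 0. Conditioning on the first week:
t(Healthy) = 1 + 0.32·t(Healthy) + 0.28·t(Mild) + 0.2·t(Critical)
t(Mild) = 1 + 0.36·t(Healthy) + 0.16·t(Mild) + 0.36·t(Critical)
t(Critical) = 1 + 0.16·t(Healthy) + 0.28·t(Mild) + 0.32·t(Critical)
Solving: t(Healthy) = 5.2381, t(Mild) = 5.5782, t(Critical) = 5.0000.
Expected weeks from Healthy to Severe: 5.2381.

5.2381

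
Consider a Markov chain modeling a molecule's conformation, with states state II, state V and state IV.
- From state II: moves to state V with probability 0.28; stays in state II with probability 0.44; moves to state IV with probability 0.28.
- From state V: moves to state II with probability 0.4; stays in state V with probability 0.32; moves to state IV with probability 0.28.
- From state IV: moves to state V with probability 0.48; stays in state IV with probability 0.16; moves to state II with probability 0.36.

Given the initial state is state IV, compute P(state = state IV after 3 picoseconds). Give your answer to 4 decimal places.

0.2487

Propagate the distribution vector 3 picoseconds from state IV.
After 0 picoseconds: (0.0000, 0.0000, 1.0000)
After 1 picosecond: (0.3600, 0.4800, 0.1600)
After 2 picoseconds: (0.4080, 0.3312, 0.2608)
After 3 picoseconds: (0.4059, 0.3454, 0.2487)
P(in state IV after 3 picoseconds) = 0.2487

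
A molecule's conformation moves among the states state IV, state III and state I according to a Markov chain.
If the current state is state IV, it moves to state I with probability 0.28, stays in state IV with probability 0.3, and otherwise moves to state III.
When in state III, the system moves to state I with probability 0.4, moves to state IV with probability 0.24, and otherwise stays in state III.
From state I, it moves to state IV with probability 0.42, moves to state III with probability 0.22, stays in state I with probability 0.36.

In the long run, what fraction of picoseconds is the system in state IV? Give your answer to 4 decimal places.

Let the stationary distribution be π with π = πP and π_1 + π_2 + π_3 = 1.
π_1 = 0.3·π_1 + 0.24·π_2 + 0.42·π_3
π_2 = 0.42·π_1 + 0.36·π_2 + 0.22·π_3
Solving with the normalization constraint gives π = (0.3219, 0.3307, 0.3475).
So the stationary probability of state IV is 0.3219.

0.3219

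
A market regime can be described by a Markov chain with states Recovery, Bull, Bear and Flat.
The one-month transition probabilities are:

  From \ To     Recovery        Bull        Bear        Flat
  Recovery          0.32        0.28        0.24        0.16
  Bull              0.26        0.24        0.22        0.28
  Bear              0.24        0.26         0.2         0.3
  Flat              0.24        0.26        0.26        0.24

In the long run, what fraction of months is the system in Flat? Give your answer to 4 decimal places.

0.2429

Let the stationary distribution be π with π = πP and π_1 + π_2 + π_3 + π_4 = 1.
π_1 = 0.32·π_1 + 0.26·π_2 + 0.24·π_3 + 0.24·π_4
π_2 = 0.28·π_1 + 0.24·π_2 + 0.26·π_3 + 0.26·π_4
π_3 = 0.24·π_1 + 0.22·π_2 + 0.2·π_3 + 0.26·π_4
Solving with the normalization constraint gives π = (0.2665, 0.2601, 0.2304, 0.2429).
So the stationary probability of Flat is 0.2429.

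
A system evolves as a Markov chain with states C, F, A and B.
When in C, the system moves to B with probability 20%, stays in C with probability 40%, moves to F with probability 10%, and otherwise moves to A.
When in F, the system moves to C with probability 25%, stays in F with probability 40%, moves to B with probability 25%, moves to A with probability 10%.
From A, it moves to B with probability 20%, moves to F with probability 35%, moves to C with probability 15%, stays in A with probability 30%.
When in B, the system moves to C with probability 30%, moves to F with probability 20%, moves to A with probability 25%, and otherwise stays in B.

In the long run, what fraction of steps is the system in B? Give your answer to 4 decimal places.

0.2242

Let the stationary distribution be π with π = πP and π_1 + π_2 + π_3 + π_4 = 1.
π_1 = 0.4·π_1 + 0.25·π_2 + 0.15·π_3 + 0.3·π_4
π_2 = 0.1·π_1 + 0.4·π_2 + 0.35·π_3 + 0.2·π_4
π_3 = 0.3·π_1 + 0.1·π_2 + 0.3·π_3 + 0.25·π_4
Solving with the normalization constraint gives π = (0.2794, 0.2595, 0.2369, 0.2242).
So the stationary probability of B is 0.2242.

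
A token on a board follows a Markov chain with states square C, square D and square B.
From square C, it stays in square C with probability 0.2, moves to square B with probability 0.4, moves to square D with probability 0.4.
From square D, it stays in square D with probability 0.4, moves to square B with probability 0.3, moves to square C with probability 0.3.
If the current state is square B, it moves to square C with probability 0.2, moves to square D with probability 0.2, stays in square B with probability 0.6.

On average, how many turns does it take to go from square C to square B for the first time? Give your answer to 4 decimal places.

Let t(s) be the expected number of turns to first reach square B from state s, with t(square B) = 0. Conditioning on the first turn:
t(square C) = 1 + 0.2·t(square C) + 0.4·t(square D)
t(square D) = 1 + 0.3·t(square C) + 0.4·t(square D)
Solving: t(square C) = 2.7778, t(square D) = 3.0556.
Expected turns from square C to square B: 2.7778.

2.7778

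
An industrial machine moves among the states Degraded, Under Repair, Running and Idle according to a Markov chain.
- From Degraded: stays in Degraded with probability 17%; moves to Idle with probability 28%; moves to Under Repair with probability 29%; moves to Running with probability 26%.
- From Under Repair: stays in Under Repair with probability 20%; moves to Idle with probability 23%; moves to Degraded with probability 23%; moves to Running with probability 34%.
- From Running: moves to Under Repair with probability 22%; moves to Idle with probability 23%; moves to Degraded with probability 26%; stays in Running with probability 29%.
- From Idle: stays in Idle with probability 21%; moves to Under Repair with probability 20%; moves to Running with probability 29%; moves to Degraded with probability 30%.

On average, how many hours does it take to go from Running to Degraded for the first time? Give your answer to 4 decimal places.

Let t(s) be the expected number of hours to first reach Degraded from state s, with t(Degraded) = 0. Conditioning on the first hour:
t(Under Repair) = 1 + 0.2·t(Under Repair) + 0.34·t(Running) + 0.23·t(Idle)
t(Running) = 1 + 0.22·t(Under Repair) + 0.29·t(Running) + 0.23·t(Idle)
t(Idle) = 1 + 0.2·t(Under Repair) + 0.29·t(Running) + 0.21·t(Idle)
Solving: t(Under Repair) = 3.9189, t(Running) = 3.8069, t(Idle) = 3.6554.
Expected hours from Running to Degraded: 3.8069.

3.8069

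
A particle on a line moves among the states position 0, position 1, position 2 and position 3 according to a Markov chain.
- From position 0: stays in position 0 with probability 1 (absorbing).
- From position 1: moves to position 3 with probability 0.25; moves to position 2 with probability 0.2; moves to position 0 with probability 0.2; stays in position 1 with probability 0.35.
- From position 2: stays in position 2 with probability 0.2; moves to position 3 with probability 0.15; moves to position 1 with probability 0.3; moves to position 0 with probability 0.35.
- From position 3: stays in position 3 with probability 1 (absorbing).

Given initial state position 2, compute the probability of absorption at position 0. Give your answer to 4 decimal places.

Let h(s) be the probability of absorption at position 0 starting from transient state s. Then h(position 0) = 1 and h(position 3) = 0. By first-step analysis:
h(position 1) = 0.2·1 + 0.35·h(position 1) + 0.2·h(position 2) + 0.25·0
h(position 2) = 0.35·1 + 0.3·h(position 1) + 0.2·h(position 2) + 0.15·0
Solving: h(position 1) = 0.5000, h(position 2) = 0.6250.
Starting from position 2, the probability is 0.6250.

0.6250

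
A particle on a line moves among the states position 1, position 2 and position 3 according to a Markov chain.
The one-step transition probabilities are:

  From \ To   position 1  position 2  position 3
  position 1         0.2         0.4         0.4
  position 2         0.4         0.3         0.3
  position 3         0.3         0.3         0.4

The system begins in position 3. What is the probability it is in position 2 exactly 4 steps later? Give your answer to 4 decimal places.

0.3303

Propagate the distribution vector 4 steps from position 3.
After 0 steps: (0.0000, 0.0000, 1.0000)
After 1 step: (0.3000, 0.3000, 0.4000)
After 2 steps: (0.3000, 0.3300, 0.3700)
After 3 steps: (0.3030, 0.3300, 0.3670)
After 4 steps: (0.3027, 0.3303, 0.3670)
P(in position 2 after 4 steps) = 0.3303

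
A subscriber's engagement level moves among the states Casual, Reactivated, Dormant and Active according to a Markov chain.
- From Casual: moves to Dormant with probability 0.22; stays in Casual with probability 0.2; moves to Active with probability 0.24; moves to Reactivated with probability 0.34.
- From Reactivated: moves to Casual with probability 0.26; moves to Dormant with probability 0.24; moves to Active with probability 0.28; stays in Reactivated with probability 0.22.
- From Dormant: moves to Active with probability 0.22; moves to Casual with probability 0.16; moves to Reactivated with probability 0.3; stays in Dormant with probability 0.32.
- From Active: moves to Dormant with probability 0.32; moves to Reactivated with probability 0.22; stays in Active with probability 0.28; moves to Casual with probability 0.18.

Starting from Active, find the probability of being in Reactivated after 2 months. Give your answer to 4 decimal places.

Propagate the distribution vector 2 months from Active.
After 0 months: (0.0000, 0.0000, 0.0000, 1.0000)
After 1 month: (0.1800, 0.2200, 0.3200, 0.2800)
After 2 months: (0.1948, 0.2672, 0.2844, 0.2536)
P(in Reactivated after 2 months) = 0.2672

0.2672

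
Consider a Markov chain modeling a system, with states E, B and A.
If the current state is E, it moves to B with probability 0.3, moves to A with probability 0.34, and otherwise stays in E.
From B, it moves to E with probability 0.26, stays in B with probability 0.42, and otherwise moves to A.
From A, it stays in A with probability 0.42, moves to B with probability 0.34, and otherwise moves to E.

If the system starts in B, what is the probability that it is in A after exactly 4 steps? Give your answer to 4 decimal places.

Propagate the distribution vector 4 steps from B.
After 0 steps: (0.0000, 1.0000, 0.0000)
After 1 step: (0.2600, 0.4200, 0.3200)
After 2 steps: (0.2796, 0.3632, 0.3572)
After 3 steps: (0.2808, 0.3579, 0.3613)
After 4 steps: (0.2809, 0.3574, 0.3617)
P(in A after 4 steps) = 0.3617

0.3617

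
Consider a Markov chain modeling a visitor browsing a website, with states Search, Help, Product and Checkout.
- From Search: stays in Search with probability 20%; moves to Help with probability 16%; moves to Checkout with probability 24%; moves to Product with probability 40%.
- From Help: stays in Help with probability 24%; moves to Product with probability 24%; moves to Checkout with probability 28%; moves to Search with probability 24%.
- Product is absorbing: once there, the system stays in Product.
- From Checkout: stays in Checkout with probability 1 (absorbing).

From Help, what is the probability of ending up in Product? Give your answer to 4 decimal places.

0.5056

Let h(s) be the probability of absorption at Product starting from transient state s. Then h(Product) = 1 and h(Checkout) = 0. By first-step analysis:
h(Search) = 0.2·h(Search) + 0.16·h(Help) + 0.4·1 + 0.24·0
h(Help) = 0.24·h(Search) + 0.24·h(Help) + 0.24·1 + 0.28·0
Solving: h(Search) = 0.6011, h(Help) = 0.5056.
Starting from Help, the probability is 0.5056.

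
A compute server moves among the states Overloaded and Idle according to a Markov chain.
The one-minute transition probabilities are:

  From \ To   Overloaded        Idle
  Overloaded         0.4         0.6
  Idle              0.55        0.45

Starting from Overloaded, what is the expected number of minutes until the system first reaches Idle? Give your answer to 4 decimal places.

Let t(s) be the expected number of minutes to first reach Idle from state s, with t(Idle) = 0. Conditioning on the first minute:
t(Overloaded) = 1 + 0.4·t(Overloaded)
Solving: t(Overloaded) = 1.6667.
Expected minutes from Overloaded to Idle: 1.6667.

1.6667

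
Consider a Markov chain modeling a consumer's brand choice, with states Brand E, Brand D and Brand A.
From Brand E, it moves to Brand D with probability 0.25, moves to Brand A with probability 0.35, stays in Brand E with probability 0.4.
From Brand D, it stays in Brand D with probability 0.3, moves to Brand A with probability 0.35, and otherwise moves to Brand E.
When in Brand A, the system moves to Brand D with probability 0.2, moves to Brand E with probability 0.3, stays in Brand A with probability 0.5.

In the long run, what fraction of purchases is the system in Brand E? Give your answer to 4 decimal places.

0.3467

Let the stationary distribution be π with π = πP and π_1 + π_2 + π_3 = 1.
π_1 = 0.4·π_1 + 0.35·π_2 + 0.3·π_3
π_2 = 0.25·π_1 + 0.3·π_2 + 0.2·π_3
Solving with the normalization constraint gives π = (0.3467, 0.2415, 0.4118).
So the stationary probability of Brand E is 0.3467.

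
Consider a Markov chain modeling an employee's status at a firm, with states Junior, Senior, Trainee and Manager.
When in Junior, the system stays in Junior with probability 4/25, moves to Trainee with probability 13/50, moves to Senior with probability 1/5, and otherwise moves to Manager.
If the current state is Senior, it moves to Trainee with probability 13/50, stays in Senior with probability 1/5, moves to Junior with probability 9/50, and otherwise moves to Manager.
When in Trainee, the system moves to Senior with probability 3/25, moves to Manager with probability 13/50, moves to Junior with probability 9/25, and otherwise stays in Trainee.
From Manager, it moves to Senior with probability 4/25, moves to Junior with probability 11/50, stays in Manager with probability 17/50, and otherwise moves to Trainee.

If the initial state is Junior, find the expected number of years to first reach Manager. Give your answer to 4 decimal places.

2.8967

Let t(s) be the expected number of years to first reach Manager from state s, with t(Manager) = 0. Conditioning on the first year:
t(Junior) = 1 + 0.16·t(Junior) + 0.2·t(Senior) + 0.26·t(Trainee)
t(Senior) = 1 + 0.18·t(Junior) + 0.2·t(Senior) + 0.26·t(Trainee)
t(Trainee) = 1 + 0.36·t(Junior) + 0.12·t(Senior) + 0.26·t(Trainee)
Solving: t(Junior) = 2.8967, t(Senior) = 2.9547, t(Trainee) = 3.2397.
Expected years from Junior to Manager: 2.8967.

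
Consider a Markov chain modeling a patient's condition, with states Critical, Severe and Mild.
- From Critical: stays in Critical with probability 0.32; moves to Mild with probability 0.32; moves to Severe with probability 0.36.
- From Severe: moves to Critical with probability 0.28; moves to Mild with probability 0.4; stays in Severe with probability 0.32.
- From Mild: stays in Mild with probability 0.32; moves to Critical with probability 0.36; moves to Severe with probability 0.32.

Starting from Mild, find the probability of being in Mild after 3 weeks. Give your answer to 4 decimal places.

0.3468

Propagate the distribution vector 3 weeks from Mild.
After 0 weeks: (0.0000, 0.0000, 1.0000)
After 1 week: (0.3600, 0.3200, 0.3200)
After 2 weeks: (0.3200, 0.3344, 0.3456)
After 3 weeks: (0.3204, 0.3328, 0.3468)
P(in Mild after 3 weeks) = 0.3468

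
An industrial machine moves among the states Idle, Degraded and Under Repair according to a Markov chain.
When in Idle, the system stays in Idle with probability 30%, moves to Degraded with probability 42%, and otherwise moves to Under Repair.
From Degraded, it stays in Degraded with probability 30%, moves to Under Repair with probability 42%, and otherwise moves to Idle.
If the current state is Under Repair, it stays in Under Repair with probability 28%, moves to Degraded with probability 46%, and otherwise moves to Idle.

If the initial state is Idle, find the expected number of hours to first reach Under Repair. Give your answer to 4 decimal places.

Let t(s) be the expected number of hours to first reach Under Repair from state s, with t(Under Repair) = 0. Conditioning on the first hour:
t(Idle) = 1 + 0.3·t(Idle) + 0.42·t(Degraded)
t(Degraded) = 1 + 0.28·t(Idle) + 0.3·t(Degraded)
Solving: t(Idle) = 3.0075, t(Degraded) = 2.6316.
Expected hours from Idle to Under Repair: 3.0075.

3.0075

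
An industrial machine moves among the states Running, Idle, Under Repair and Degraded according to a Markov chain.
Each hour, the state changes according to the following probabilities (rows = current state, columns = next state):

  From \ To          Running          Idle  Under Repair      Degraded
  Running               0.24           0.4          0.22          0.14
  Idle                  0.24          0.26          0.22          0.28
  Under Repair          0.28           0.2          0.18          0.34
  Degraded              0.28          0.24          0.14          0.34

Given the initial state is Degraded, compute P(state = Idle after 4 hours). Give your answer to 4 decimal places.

Propagate the distribution vector 4 hours from Degraded.
After 0 hours: (0.0000, 0.0000, 0.0000, 1.0000)
After 1 hour: (0.2800, 0.2400, 0.1400, 0.3400)
After 2 hours: (0.2592, 0.2840, 0.1872, 0.2696)
After 3 hours: (0.2583, 0.2797, 0.1909, 0.2711)
After 4 hours: (0.2585, 0.2793, 0.1907, 0.2716)
P(in Idle after 4 hours) = 0.2793

0.2793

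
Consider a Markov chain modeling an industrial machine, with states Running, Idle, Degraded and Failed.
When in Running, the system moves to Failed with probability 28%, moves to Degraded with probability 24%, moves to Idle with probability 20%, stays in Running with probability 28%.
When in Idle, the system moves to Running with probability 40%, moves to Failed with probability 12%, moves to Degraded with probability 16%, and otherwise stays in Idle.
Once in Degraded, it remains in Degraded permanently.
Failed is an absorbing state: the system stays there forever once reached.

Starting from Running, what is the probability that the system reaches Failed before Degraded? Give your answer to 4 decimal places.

Let h(s) be the probability of absorption at Failed starting from transient state s. Then h(Failed) = 1 and h(Degraded) = 0. By first-step analysis:
h(Running) = 0.28·h(Running) + 0.2·h(Idle) + 0.24·0 + 0.28·1
h(Idle) = 0.4·h(Running) + 0.32·h(Idle) + 0.16·0 + 0.12·1
Solving: h(Running) = 0.5234, h(Idle) = 0.4844.
Starting from Running, the probability is 0.5234.

0.5234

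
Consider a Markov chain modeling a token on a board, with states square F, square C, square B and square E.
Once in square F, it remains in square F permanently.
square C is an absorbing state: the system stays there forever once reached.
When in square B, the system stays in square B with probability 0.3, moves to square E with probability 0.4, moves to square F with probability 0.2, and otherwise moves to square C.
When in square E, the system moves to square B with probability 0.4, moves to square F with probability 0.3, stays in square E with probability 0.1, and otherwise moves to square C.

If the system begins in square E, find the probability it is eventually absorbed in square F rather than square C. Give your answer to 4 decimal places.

0.6170

Let h(s) be the probability of absorption at square F starting from transient state s. Then h(square F) = 1 and h(square C) = 0. By first-step analysis:
h(square B) = 0.2·1 + 0.1·0 + 0.3·h(square B) + 0.4·h(square E)
h(square E) = 0.3·1 + 0.2·0 + 0.4·h(square B) + 0.1·h(square E)
Solving: h(square B) = 0.6383, h(square E) = 0.6170.
Starting from square E, the probability is 0.6170.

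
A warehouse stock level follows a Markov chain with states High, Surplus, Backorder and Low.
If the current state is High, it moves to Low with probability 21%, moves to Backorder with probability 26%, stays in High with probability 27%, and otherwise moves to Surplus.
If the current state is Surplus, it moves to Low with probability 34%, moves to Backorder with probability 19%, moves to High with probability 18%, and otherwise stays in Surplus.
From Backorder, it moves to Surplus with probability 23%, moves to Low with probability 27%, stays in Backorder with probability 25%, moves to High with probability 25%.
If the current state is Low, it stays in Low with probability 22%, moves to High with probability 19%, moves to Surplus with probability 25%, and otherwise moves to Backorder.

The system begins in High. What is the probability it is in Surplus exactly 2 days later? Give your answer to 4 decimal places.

Propagate the distribution vector 2 days from High.
After 0 days: (1.0000, 0.0000, 0.0000, 0.0000)
After 1 day: (0.2700, 0.2600, 0.2600, 0.2100)
After 2 days: (0.2246, 0.2579, 0.2560, 0.2615)
P(in Surplus after 2 days) = 0.2579

0.2579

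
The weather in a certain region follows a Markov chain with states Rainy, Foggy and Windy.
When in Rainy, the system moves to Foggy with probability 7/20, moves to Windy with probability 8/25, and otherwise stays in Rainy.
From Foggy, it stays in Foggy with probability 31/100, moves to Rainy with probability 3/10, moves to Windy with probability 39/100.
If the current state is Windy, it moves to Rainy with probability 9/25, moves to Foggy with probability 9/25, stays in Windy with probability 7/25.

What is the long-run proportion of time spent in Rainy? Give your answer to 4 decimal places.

Let the stationary distribution be π with π = πP and π_1 + π_2 + π_3 = 1.
π_1 = 0.33·π_1 + 0.3·π_2 + 0.36·π_3
π_2 = 0.35·π_1 + 0.31·π_2 + 0.36·π_3
Solving with the normalization constraint gives π = (0.3297, 0.3397, 0.3306).
So the stationary probability of Rainy is 0.3297.

0.3297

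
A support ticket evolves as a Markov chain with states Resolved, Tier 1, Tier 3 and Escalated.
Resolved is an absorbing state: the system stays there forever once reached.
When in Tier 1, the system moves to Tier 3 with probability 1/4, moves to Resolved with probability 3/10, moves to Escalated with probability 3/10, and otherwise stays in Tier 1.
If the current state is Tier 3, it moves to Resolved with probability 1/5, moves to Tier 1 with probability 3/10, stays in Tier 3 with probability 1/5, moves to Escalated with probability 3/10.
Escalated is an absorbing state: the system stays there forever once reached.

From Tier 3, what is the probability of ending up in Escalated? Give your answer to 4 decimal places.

Let h(s) be the probability of absorption at Escalated starting from transient state s. Then h(Escalated) = 1 and h(Resolved) = 0. By first-step analysis:
h(Tier 1) = 0.3·0 + 0.15·h(Tier 1) + 0.25·h(Tier 3) + 0.3·1
h(Tier 3) = 0.2·0 + 0.3·h(Tier 1) + 0.2·h(Tier 3) + 0.3·1
Solving: h(Tier 1) = 0.5207, h(Tier 3) = 0.5702.
Starting from Tier 3, the probability is 0.5702.

0.5702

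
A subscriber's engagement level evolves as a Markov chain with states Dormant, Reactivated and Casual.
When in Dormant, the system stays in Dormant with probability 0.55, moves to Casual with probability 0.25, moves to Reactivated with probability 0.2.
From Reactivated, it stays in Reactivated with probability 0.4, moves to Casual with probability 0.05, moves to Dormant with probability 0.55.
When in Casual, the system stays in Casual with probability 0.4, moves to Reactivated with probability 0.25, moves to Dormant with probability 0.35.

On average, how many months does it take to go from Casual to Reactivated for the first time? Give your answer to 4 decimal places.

Let t(s) be the expected number of months to first reach Reactivated from state s, with t(Reactivated) = 0. Conditioning on the first month:
t(Dormant) = 1 + 0.55·t(Dormant) + 0.25·t(Casual)
t(Casual) = 1 + 0.35·t(Dormant) + 0.4·t(Casual)
Solving: t(Dormant) = 4.6575, t(Casual) = 4.3836.
Expected months from Casual to Reactivated: 4.3836.

4.3836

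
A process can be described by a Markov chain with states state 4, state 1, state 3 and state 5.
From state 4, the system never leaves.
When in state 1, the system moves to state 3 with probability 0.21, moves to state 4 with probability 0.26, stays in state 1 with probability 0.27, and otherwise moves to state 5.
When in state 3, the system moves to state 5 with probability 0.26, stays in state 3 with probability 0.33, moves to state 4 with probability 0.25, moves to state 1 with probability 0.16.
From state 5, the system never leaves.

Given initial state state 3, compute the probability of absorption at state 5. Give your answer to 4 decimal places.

0.5080

Let h(s) be the probability of absorption at state 5 starting from transient state s. Then h(state 5) = 1 and h(state 4) = 0. By first-step analysis:
h(state 1) = 0.26·0 + 0.27·h(state 1) + 0.21·h(state 3) + 0.26·1
h(state 3) = 0.25·0 + 0.16·h(state 1) + 0.33·h(state 3) + 0.26·1
Solving: h(state 1) = 0.5023, h(state 3) = 0.5080.
Starting from state 3, the probability is 0.5080.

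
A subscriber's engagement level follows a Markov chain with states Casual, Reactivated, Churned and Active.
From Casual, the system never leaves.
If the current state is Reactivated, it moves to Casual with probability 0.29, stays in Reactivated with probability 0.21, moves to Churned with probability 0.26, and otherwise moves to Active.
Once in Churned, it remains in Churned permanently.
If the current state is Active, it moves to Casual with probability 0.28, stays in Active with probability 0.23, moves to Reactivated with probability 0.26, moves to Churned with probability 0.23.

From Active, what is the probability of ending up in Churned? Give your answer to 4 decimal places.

Let h(s) be the probability of absorption at Churned starting from transient state s. Then h(Churned) = 1 and h(Casual) = 0. By first-step analysis:
h(Reactivated) = 0.29·0 + 0.21·h(Reactivated) + 0.26·1 + 0.24·h(Active)
h(Active) = 0.28·0 + 0.26·h(Reactivated) + 0.23·1 + 0.23·h(Active)
Solving: h(Reactivated) = 0.4679, h(Active) = 0.4567.
Starting from Active, the probability is 0.4567.

0.4567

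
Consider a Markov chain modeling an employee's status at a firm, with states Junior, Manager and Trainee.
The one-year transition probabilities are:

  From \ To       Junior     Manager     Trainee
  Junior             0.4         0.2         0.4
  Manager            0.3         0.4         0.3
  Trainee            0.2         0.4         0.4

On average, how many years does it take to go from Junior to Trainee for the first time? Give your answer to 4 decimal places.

Let t(s) be the expected number of years to first reach Trainee from state s, with t(Trainee) = 0. Conditioning on the first year:
t(Junior) = 1 + 0.4·t(Junior) + 0.2·t(Manager)
t(Manager) = 1 + 0.3·t(Junior) + 0.4·t(Manager)
Solving: t(Junior) = 2.6667, t(Manager) = 3.0000.
Expected years from Junior to Trainee: 2.6667.

2.6667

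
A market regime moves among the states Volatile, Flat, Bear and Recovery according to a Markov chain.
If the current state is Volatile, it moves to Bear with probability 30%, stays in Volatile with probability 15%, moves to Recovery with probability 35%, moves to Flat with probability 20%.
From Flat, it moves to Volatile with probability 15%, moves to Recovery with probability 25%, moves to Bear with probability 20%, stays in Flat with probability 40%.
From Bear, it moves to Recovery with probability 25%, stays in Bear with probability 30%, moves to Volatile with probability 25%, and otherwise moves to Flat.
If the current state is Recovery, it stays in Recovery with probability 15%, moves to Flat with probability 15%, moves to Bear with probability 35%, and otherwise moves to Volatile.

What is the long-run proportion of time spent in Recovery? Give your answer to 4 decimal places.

0.2480

Let the stationary distribution be π with π = πP and π_1 + π_2 + π_3 + π_4 = 1.
π_1 = 0.15·π_1 + 0.15·π_2 + 0.25·π_3 + 0.35·π_4
π_2 = 0.2·π_1 + 0.4·π_2 + 0.2·π_3 + 0.15·π_4
π_3 = 0.3·π_1 + 0.2·π_2 + 0.3·π_3 + 0.35·π_4
Solving with the normalization constraint gives π = (0.2285, 0.2345, 0.2890, 0.2480).
So the stationary probability of Recovery is 0.2480.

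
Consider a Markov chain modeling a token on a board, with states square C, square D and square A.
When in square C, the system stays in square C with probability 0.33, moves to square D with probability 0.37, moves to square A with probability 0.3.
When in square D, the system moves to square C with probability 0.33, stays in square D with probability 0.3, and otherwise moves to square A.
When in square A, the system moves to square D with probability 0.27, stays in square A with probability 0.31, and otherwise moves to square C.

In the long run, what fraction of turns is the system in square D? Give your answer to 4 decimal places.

Let the stationary distribution be π with π = πP and π_1 + π_2 + π_3 = 1.
π_1 = 0.33·π_1 + 0.33·π_2 + 0.42·π_3
π_2 = 0.37·π_1 + 0.3·π_2 + 0.27·π_3
Solving with the normalization constraint gives π = (0.3593, 0.3154, 0.3253).
So the stationary probability of square D is 0.3154.

0.3154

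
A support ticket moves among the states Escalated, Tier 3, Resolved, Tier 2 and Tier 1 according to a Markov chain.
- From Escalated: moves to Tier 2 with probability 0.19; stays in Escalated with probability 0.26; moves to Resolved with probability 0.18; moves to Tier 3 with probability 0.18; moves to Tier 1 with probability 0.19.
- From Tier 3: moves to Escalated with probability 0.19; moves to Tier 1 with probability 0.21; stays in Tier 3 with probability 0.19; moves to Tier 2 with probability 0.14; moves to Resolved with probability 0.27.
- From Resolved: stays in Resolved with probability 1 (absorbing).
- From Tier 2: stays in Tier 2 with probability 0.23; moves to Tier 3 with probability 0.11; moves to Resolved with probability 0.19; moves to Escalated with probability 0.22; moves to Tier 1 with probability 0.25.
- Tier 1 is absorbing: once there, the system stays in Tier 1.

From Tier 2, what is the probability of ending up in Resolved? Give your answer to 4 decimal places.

Let h(s) be the probability of absorption at Resolved starting from transient state s. Then h(Resolved) = 1 and h(Tier 1) = 0. By first-step analysis:
h(Escalated) = 0.26·h(Escalated) + 0.18·h(Tier 3) + 0.18·1 + 0.19·h(Tier 2) + 0.19·0
h(Tier 3) = 0.19·h(Escalated) + 0.19·h(Tier 3) + 0.27·1 + 0.14·h(Tier 2) + 0.21·0
h(Tier 2) = 0.22·h(Escalated) + 0.11·h(Tier 3) + 0.19·1 + 0.23·h(Tier 2) + 0.25·0
Solving: h(Escalated) = 0.4905, h(Tier 3) = 0.5283, h(Tier 2) = 0.4624.
Starting from Tier 2, the probability is 0.4624.

0.4624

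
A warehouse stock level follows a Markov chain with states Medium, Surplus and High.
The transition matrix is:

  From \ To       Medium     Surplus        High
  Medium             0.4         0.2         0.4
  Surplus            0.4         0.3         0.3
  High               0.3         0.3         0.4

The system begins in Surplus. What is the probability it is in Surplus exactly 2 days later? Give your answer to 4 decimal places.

0.2600

Sum over the intermediate state after 1 day:
P = P(Surplus→Medium)·P(Medium→Surplus) + P(Surplus→Surplus)·P(Surplus→Surplus) + P(Surplus→High)·P(High→Surplus)
  = 0.4×0.2 + 0.3×0.3 + 0.3×0.3
  = 0.0800 + 0.0900 + 0.0900 = 0.2600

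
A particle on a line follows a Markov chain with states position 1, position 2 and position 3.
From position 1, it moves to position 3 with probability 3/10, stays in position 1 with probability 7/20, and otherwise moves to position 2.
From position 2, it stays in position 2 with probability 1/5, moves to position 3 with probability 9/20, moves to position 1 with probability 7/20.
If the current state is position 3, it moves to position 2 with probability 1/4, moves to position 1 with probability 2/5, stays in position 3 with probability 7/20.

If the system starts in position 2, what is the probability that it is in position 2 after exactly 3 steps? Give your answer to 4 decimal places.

Propagate the distribution vector 3 steps from position 2.
After 0 steps: (0.0000, 1.0000, 0.0000)
After 1 step: (0.3500, 0.2000, 0.4500)
After 2 steps: (0.3725, 0.2750, 0.3525)
After 3 steps: (0.3676, 0.2735, 0.3589)
P(in position 2 after 3 steps) = 0.2735

0.2735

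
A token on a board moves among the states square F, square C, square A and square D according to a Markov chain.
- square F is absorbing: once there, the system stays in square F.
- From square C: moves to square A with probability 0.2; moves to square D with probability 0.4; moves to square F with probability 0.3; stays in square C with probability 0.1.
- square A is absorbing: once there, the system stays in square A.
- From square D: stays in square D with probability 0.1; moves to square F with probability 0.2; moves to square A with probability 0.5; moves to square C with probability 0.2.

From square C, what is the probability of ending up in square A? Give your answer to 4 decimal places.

Let h(s) be the probability of absorption at square A starting from transient state s. Then h(square A) = 1 and h(square F) = 0. By first-step analysis:
h(square C) = 0.3·0 + 0.1·h(square C) + 0.2·1 + 0.4·h(square D)
h(square D) = 0.2·0 + 0.2·h(square C) + 0.5·1 + 0.1·h(square D)
Solving: h(square C) = 0.5205, h(square D) = 0.6712.
Starting from square C, the probability is 0.5205.

0.5205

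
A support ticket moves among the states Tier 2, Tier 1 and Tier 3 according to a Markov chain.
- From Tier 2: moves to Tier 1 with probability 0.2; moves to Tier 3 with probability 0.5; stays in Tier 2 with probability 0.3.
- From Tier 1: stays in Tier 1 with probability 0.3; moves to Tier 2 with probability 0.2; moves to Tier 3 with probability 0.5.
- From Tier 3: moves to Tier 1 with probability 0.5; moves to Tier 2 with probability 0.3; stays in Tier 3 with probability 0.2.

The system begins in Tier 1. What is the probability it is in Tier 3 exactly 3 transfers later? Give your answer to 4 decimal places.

Propagate the distribution vector 3 transfers from Tier 1.
After 0 transfers: (0.0000, 1.0000, 0.0000)
After 1 transfer: (0.2000, 0.3000, 0.5000)
After 2 transfers: (0.2700, 0.3800, 0.3500)
After 3 transfers: (0.2620, 0.3430, 0.3950)
P(in Tier 3 after 3 transfers) = 0.3950

0.3950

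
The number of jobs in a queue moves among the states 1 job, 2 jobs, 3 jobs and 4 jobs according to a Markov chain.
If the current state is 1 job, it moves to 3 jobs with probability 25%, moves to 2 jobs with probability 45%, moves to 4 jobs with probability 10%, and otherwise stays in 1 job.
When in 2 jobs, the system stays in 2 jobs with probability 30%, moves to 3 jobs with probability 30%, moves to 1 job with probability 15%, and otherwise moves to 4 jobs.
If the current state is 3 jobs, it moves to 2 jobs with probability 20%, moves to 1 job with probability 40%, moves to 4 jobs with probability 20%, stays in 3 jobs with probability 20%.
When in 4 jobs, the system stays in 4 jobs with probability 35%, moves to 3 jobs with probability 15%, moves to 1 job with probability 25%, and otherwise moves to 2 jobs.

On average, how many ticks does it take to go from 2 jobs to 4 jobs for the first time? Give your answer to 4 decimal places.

Let t(s) be the expected number of ticks to first reach 4 jobs from state s, with t(4 jobs) = 0. Conditioning on the first tick:
t(1 job) = 1 + 0.2·t(1 job) + 0.45·t(2 jobs) + 0.25·t(3 jobs)
t(2 jobs) = 1 + 0.15·t(1 job) + 0.3·t(2 jobs) + 0.3·t(3 jobs)
t(3 jobs) = 1 + 0.4·t(1 job) + 0.2·t(2 jobs) + 0.2·t(3 jobs)
Solving: t(1 job) = 5.6876, t(2 jobs) = 4.9301, t(3 jobs) = 5.3263.
Expected ticks from 2 jobs to 4 jobs: 4.9301.

4.9301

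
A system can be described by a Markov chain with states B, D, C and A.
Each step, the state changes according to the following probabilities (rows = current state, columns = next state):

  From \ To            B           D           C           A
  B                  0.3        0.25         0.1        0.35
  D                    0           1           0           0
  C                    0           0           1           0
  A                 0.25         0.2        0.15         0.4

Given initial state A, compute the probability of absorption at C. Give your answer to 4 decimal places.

Let h(s) be the probability of absorption at C starting from transient state s. Then h(C) = 1 and h(D) = 0. By first-step analysis:
h(B) = 0.3·h(B) + 0.25·0 + 0.1·1 + 0.35·h(A)
h(A) = 0.25·h(B) + 0.2·0 + 0.15·1 + 0.4·h(A)
Solving: h(B) = 0.3383, h(A) = 0.3910.
Starting from A, the probability is 0.3910.

0.3910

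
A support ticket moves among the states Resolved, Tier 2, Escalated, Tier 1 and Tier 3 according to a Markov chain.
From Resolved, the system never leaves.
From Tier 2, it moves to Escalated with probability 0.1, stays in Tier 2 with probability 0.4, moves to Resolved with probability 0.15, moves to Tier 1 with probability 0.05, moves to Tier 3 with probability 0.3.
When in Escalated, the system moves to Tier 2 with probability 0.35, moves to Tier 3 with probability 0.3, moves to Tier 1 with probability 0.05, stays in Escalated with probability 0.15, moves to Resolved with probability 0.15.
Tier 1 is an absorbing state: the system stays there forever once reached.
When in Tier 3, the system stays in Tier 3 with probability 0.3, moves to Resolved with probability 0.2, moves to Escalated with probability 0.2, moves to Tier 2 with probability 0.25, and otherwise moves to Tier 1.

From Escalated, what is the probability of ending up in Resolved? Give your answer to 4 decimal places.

0.7674

Let h(s) be the probability of absorption at Resolved starting from transient state s. Then h(Resolved) = 1 and h(Tier 1) = 0. By first-step analysis:
h(Tier 2) = 0.15·1 + 0.4·h(Tier 2) + 0.1·h(Escalated) + 0.05·0 + 0.3·h(Tier 3)
h(Escalated) = 0.15·1 + 0.35·h(Tier 2) + 0.15·h(Escalated) + 0.05·0 + 0.3·h(Tier 3)
h(Tier 3) = 0.2·1 + 0.25·h(Tier 2) + 0.2·h(Escalated) + 0.05·0 + 0.3·h(Tier 3)
Solving: h(Tier 2) = 0.7674, h(Escalated) = 0.7674, h(Tier 3) = 0.7791.
Starting from Escalated, the probability is 0.7674.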